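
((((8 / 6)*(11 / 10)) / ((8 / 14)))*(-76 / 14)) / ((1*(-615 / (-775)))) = -6479 / 369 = -17.56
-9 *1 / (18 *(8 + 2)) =-1 / 20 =-0.05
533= 533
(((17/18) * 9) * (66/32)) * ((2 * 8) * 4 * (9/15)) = 3366/5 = 673.20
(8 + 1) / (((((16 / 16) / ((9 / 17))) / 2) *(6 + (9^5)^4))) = 54 / 68893437601322596573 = 0.00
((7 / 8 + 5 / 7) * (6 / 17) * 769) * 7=205323 / 68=3019.46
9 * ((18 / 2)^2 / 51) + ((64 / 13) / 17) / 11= 34813 / 2431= 14.32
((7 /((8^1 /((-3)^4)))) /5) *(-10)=-567 /4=-141.75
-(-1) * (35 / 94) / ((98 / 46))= 115 / 658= 0.17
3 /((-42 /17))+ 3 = 25 /14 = 1.79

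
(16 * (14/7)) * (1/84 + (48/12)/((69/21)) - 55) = -831080/483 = -1720.66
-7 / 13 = -0.54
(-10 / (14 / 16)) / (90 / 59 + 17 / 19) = -89680 / 18991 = -4.72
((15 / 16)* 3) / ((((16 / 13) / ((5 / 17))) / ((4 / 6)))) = 975 / 2176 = 0.45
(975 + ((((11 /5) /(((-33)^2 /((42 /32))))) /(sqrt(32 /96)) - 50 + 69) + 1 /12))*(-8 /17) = -23858 /51 - 7*sqrt(3) /5610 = -467.81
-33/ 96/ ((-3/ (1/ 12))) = 11/ 1152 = 0.01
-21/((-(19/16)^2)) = 5376/361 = 14.89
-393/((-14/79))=31047/14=2217.64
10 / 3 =3.33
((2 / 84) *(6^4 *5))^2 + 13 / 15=23804.95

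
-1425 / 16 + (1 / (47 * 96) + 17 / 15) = -1983677 / 22560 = -87.93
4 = 4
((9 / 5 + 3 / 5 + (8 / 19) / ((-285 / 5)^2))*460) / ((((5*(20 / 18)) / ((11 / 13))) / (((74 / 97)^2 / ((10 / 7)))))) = 7184391812752 / 104871537875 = 68.51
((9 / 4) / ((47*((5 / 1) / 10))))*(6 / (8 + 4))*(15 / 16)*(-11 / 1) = -1485 / 3008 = -0.49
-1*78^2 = -6084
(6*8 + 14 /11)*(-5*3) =-8130 /11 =-739.09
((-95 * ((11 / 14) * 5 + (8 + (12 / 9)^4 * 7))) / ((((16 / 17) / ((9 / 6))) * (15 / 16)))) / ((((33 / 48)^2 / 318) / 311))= -1150688082.75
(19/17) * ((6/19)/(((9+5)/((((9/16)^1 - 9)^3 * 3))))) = -22143375/487424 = -45.43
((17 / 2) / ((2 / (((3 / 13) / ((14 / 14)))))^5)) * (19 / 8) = 78489 / 190102016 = 0.00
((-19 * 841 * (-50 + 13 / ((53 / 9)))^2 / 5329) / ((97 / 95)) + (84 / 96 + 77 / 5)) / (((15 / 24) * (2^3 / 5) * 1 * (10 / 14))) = -2720486647816931 / 290401723400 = -9368.01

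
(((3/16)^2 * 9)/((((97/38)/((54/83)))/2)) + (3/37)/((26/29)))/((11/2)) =31193985/681565456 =0.05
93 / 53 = 1.75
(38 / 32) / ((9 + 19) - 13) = 19 / 240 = 0.08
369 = 369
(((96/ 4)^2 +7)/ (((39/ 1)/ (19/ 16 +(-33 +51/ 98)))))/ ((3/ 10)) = -71513695/ 45864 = -1559.26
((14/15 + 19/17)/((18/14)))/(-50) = -3661/114750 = -0.03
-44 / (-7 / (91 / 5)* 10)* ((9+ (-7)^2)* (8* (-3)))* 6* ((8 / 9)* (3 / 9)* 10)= -4246528 / 15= -283101.87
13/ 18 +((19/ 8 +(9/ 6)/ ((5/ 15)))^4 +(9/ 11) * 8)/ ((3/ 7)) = 2120280391/ 405504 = 5228.75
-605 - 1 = -606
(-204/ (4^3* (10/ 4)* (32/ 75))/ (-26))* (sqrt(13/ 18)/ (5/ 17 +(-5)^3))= -867* sqrt(26)/ 5644288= -0.00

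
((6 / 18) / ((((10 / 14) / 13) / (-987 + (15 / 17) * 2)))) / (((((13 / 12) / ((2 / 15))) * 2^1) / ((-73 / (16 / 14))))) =19970391 / 850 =23494.58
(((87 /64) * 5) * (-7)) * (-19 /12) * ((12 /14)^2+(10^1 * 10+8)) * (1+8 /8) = 917415 /56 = 16382.41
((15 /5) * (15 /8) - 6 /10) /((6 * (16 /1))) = 67 /1280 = 0.05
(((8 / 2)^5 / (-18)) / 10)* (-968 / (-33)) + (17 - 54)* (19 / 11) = -342713 / 1485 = -230.78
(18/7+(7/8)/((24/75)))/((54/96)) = 2377/252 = 9.43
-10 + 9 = -1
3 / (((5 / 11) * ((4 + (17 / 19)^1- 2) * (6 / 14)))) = 133 / 25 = 5.32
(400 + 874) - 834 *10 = -7066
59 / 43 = 1.37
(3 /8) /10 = 3 /80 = 0.04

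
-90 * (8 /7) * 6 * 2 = -8640 /7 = -1234.29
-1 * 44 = -44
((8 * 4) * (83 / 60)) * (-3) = -664 / 5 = -132.80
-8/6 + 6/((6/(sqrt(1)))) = -1/3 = -0.33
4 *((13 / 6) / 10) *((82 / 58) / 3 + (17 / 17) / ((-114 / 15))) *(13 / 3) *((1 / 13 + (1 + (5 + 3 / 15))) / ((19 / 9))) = 992732 / 261725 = 3.79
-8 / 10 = -4 / 5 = -0.80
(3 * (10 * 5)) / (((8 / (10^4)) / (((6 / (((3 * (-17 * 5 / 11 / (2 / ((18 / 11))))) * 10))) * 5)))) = -1512500 / 51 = -29656.86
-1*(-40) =40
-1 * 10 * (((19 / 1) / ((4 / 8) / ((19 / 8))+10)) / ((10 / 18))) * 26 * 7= -591318 / 97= -6096.06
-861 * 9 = -7749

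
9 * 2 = 18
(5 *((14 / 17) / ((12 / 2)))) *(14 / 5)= 98 / 51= 1.92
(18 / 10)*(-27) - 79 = -127.60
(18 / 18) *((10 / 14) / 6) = 5 / 42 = 0.12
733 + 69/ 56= 41117/ 56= 734.23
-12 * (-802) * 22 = 211728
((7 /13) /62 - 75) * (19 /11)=-1148417 /8866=-129.53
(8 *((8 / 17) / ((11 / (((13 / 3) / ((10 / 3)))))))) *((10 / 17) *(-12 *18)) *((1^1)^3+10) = -179712 / 289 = -621.84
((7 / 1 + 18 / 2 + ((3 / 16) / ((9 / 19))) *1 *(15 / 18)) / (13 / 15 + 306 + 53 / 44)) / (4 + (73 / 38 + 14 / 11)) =54060985 / 7336851468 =0.01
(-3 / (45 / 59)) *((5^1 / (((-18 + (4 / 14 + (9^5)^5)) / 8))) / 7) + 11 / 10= 165834435156817948005918707 / 150758577415289043641748570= 1.10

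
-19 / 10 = -1.90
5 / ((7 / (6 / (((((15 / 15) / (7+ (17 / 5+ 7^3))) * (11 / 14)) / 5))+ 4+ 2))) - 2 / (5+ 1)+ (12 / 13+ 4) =28970113 / 3003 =9647.06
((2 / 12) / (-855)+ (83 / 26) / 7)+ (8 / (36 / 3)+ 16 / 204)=4765424 / 3968055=1.20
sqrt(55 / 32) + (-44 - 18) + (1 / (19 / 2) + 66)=sqrt(110) / 8 + 78 / 19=5.42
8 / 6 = 4 / 3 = 1.33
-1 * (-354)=354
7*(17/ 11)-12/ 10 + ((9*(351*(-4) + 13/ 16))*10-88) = -55600713/ 440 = -126365.26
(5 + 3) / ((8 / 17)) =17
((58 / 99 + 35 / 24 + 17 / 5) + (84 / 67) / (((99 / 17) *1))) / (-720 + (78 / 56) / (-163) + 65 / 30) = -1713294793 / 217312358010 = -0.01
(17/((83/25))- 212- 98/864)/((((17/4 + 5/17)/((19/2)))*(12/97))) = -232536770809/66477024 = -3498.00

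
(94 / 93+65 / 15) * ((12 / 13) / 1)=1988 / 403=4.93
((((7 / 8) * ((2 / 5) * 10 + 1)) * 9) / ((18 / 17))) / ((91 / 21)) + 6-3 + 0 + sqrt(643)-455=-92231 / 208 + sqrt(643)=-418.06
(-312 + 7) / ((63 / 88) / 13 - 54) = 348920 / 61713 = 5.65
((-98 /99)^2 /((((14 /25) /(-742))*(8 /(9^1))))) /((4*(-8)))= 3181325 /69696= 45.65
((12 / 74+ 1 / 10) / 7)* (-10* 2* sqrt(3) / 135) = -194* sqrt(3) / 34965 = -0.01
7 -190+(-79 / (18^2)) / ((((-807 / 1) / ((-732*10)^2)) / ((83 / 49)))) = 9694311479 / 355887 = 27239.86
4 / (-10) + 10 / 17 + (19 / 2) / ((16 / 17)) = 27967 / 2720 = 10.28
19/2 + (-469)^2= 439941/2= 219970.50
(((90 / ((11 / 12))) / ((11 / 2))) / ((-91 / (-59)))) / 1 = 127440 / 11011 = 11.57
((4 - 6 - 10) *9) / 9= -12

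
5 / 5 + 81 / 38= 119 / 38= 3.13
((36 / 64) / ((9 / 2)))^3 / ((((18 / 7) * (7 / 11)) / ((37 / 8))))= 407 / 73728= 0.01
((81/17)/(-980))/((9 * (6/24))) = -9/4165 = -0.00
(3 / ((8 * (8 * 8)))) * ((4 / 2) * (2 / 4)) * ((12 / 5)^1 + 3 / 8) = 333 / 20480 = 0.02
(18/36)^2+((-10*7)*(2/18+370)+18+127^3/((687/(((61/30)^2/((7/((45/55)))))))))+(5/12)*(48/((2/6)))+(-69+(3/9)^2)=-21563000197/881650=-24457.55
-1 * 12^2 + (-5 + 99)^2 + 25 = 8717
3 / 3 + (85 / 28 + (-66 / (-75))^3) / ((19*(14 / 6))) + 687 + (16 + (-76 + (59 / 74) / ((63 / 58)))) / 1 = 12184250080231 / 19376437500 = 628.82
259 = 259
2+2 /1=4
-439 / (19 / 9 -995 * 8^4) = 3951 / 36679661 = 0.00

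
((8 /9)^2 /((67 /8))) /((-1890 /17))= -4352 /5128515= -0.00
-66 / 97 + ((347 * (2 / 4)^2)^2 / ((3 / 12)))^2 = 1406337745201 / 1552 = 906145454.38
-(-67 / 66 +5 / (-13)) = 1.40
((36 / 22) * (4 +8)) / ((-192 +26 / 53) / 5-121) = -11448 / 92873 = -0.12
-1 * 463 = -463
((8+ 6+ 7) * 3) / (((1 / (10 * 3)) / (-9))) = -17010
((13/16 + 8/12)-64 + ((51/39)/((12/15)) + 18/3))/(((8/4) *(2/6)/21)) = -719229/416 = -1728.92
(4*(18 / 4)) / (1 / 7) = 126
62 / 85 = 0.73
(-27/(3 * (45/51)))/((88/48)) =-306/55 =-5.56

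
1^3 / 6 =1 / 6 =0.17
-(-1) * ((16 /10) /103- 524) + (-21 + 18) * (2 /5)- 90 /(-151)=-8158924 /15553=-524.59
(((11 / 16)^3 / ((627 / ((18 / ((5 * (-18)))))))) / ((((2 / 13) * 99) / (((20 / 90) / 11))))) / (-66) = 13 / 6240706560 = 0.00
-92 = -92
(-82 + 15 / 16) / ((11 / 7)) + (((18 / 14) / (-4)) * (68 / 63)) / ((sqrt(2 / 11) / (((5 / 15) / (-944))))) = -9079 / 176 + 17 * sqrt(22) / 277536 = -51.58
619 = 619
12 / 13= 0.92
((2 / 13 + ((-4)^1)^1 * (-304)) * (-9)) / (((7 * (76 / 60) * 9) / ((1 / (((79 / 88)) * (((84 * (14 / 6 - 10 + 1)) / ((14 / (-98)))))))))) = -0.04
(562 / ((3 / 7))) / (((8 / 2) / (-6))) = -1967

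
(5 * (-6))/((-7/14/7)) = 420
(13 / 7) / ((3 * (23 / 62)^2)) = 49972 / 11109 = 4.50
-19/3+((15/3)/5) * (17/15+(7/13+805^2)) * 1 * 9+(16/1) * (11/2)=1137302734/195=5832321.71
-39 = -39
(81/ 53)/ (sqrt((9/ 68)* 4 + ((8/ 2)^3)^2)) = 81* sqrt(1183897)/ 3690973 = 0.02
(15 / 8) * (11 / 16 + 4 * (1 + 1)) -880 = -863.71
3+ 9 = 12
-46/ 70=-23/ 35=-0.66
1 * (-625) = -625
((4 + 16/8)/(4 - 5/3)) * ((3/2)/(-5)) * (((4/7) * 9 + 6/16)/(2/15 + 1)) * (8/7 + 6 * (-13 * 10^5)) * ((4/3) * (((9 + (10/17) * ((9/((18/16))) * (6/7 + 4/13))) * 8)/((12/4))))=13606917077512224/9020557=1508434243.86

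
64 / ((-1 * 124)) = -16 / 31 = -0.52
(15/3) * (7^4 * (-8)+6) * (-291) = 27938910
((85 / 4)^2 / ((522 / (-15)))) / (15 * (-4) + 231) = -36125 / 476064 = -0.08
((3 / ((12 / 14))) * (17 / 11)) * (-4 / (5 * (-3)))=238 / 165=1.44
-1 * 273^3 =-20346417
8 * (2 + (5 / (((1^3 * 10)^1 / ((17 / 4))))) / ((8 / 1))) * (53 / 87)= 265 / 24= 11.04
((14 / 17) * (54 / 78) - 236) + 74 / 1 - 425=-129601 / 221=-586.43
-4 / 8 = -1 / 2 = -0.50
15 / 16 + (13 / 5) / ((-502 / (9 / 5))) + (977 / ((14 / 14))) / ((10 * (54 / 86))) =424306543 / 2710800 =156.52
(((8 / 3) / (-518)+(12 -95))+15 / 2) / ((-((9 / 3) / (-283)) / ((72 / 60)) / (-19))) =126182059 / 777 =162396.47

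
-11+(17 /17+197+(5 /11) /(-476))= 979127 /5236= 187.00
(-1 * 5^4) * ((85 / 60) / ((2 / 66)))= -116875 / 4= -29218.75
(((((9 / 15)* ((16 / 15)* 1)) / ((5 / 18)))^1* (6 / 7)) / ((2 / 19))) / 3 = 5472 / 875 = 6.25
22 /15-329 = -4913 /15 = -327.53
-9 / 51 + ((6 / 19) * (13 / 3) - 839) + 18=-819.81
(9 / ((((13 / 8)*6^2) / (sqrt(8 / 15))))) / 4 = sqrt(30) / 195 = 0.03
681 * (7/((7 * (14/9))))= 6129/14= 437.79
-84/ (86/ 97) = -4074/ 43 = -94.74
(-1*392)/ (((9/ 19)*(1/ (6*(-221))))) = 3292016/ 3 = 1097338.67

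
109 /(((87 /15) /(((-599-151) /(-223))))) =408750 /6467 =63.21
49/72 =0.68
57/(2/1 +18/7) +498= 16335/32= 510.47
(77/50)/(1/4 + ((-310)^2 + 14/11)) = 1694/105711675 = 0.00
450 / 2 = 225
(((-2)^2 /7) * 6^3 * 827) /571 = 714528 /3997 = 178.77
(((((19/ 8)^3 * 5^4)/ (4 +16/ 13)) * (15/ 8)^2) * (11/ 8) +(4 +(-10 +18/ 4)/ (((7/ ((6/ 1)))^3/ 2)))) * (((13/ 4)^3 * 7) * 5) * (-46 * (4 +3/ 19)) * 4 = -943939505529614659715/ 132766498816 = -7109771771.85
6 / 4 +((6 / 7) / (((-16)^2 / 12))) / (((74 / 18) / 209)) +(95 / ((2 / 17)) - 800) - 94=-687551 / 8288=-82.96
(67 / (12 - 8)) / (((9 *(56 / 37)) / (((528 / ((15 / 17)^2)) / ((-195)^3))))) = -7880741 / 70070568750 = -0.00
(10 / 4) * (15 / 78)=25 / 52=0.48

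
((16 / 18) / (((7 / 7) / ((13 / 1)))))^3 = 1124864 / 729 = 1543.02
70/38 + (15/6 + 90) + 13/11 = 39929/418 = 95.52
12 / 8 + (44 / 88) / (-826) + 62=104901 / 1652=63.50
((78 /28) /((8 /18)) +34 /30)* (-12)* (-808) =2511668 /35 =71761.94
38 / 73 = 0.52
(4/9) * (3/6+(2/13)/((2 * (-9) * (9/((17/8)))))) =4195/18954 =0.22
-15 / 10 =-3 / 2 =-1.50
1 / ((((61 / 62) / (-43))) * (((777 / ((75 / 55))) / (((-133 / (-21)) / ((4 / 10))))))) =-633175 / 521367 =-1.21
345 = 345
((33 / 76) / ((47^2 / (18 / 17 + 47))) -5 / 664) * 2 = 47789 / 12467596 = 0.00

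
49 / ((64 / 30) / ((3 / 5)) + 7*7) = 441 / 473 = 0.93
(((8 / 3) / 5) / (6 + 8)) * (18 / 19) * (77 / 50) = 132 / 2375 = 0.06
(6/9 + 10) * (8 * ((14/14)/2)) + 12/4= 137/3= 45.67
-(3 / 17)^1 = -3 / 17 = -0.18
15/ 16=0.94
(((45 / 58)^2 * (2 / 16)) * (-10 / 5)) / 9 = -225 / 13456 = -0.02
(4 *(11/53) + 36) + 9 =2429/53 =45.83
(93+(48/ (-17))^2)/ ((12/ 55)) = 534985/ 1156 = 462.79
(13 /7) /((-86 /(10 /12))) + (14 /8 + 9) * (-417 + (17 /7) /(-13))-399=-32760371 /6708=-4883.78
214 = 214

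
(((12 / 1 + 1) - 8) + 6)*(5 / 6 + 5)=385 / 6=64.17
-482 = -482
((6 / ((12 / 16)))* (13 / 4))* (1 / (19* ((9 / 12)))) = 104 / 57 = 1.82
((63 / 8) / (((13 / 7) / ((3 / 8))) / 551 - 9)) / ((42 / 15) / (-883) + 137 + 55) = -33878061 / 7426267984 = -0.00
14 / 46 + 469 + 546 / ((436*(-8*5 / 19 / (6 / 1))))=46703937 / 100280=465.74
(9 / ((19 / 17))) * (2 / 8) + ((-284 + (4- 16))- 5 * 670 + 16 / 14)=-1937993 / 532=-3642.84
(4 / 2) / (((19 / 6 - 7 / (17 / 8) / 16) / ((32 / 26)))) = 1632 / 1963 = 0.83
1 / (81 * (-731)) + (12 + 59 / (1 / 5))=18177776 / 59211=307.00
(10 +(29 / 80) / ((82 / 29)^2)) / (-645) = -5403589 / 346958400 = -0.02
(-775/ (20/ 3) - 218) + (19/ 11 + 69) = -11595/ 44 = -263.52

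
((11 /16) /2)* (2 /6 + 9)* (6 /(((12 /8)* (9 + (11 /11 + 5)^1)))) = 77 /90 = 0.86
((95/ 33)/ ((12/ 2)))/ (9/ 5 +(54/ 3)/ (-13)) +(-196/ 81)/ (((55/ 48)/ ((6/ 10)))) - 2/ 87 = -523201/ 3875850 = -0.13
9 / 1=9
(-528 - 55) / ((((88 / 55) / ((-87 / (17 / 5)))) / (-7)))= -65265.99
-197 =-197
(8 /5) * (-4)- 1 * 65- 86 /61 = -22207 /305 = -72.81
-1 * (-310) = 310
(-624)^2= 389376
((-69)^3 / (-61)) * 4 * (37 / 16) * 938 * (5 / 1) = 28503083385 / 122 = 233631831.02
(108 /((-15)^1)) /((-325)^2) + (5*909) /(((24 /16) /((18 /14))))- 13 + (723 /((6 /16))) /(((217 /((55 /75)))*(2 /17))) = 1353954355939 /343809375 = 3938.10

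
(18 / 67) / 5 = 18 / 335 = 0.05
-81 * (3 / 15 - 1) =324 / 5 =64.80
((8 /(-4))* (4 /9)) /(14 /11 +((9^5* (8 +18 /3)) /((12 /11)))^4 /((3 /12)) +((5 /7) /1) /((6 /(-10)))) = -2464 /3656464027853491893291534201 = -0.00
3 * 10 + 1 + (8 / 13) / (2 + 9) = 4441 / 143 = 31.06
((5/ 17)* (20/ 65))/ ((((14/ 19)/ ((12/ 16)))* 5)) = 57/ 3094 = 0.02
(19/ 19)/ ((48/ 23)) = 23/ 48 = 0.48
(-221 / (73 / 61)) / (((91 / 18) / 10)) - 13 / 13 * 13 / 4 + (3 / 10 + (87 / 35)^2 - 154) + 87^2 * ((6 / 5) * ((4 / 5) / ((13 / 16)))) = 39186437497 / 4650100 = 8427.01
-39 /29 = -1.34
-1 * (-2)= 2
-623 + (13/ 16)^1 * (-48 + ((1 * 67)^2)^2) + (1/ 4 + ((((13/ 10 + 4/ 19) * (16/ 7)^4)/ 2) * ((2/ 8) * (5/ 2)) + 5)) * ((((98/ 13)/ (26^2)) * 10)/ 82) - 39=3138264352346327/ 191683856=16372084.84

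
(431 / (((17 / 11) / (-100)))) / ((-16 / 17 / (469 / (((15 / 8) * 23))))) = 22235290 / 69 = 322250.58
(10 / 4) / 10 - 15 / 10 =-5 / 4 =-1.25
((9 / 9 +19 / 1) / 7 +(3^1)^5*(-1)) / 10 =-1681 / 70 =-24.01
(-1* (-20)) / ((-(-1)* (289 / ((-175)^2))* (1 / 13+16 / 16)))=568750 / 289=1967.99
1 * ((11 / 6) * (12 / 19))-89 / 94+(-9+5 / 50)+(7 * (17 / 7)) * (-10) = -797846 / 4465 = -178.69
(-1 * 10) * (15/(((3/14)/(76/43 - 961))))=28872900/43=671462.79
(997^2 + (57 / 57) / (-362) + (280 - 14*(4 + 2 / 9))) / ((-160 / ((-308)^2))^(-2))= 161960048450 / 57264303789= 2.83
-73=-73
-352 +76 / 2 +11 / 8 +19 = -293.62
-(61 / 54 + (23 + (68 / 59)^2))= -4785439 / 187974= -25.46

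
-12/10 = -6/5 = -1.20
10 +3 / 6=21 / 2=10.50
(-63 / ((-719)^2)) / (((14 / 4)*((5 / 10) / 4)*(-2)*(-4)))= -18 / 516961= -0.00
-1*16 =-16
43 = 43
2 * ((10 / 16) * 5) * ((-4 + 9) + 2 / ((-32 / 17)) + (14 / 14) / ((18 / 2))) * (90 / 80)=14575 / 512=28.47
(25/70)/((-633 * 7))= -5/62034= -0.00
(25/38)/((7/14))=25/19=1.32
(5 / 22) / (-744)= -5 / 16368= -0.00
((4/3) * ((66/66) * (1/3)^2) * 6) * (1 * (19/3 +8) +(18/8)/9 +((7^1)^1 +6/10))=2662/135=19.72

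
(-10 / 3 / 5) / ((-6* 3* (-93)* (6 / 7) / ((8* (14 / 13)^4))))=-1075648 / 215150013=-0.00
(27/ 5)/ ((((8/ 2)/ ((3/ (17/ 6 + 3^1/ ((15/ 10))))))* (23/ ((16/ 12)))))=162/ 3335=0.05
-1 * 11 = -11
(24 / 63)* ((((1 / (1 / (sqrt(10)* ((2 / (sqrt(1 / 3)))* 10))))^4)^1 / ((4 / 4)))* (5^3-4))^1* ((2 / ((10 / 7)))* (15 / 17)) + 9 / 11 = 1533312000153 / 187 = 8199529412.58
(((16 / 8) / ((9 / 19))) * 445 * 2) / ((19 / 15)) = 2966.67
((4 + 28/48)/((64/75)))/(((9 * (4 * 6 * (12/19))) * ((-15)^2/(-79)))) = -82555/5971968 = -0.01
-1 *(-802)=802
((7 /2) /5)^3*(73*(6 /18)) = 25039 /3000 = 8.35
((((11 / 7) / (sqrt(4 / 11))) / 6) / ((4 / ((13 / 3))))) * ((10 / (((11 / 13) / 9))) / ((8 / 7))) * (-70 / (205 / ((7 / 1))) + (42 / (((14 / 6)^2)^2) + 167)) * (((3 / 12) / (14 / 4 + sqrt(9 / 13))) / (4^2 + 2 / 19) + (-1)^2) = -37485743815 * sqrt(143) / 55173761664 + 729079960796785 * sqrt(11) / 331042569984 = 7296.33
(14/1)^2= 196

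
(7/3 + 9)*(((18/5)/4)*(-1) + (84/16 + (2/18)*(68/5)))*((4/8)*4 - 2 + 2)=3587/27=132.85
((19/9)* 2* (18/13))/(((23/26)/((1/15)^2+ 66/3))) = 752552/5175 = 145.42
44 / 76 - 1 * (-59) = 1132 / 19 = 59.58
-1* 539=-539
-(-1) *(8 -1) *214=1498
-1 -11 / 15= -26 / 15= -1.73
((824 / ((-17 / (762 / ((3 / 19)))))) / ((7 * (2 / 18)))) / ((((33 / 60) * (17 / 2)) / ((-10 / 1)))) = 14315846400 / 22253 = 643322.09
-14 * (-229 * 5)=16030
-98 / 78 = -49 / 39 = -1.26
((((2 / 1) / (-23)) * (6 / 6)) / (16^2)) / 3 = -1 / 8832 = -0.00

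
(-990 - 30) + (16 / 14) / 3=-21412 / 21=-1019.62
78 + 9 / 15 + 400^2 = 800393 / 5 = 160078.60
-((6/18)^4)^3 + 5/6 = 885733/1062882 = 0.83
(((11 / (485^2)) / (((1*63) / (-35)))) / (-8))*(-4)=-11 / 846810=-0.00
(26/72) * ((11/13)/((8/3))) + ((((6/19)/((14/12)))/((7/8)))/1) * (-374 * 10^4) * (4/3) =-137871349759/89376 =-1542599.24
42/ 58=21/ 29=0.72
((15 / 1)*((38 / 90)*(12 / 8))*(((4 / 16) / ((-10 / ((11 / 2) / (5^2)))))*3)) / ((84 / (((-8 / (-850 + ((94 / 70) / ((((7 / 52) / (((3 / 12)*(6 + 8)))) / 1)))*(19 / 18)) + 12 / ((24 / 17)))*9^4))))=-5977873626813 / 57375584000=-104.19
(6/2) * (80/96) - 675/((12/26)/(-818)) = 2392655/2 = 1196327.50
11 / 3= 3.67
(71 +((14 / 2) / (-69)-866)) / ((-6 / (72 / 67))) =219448 / 1541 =142.41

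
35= 35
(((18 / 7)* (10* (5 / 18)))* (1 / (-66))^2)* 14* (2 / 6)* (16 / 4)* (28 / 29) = 2800 / 94743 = 0.03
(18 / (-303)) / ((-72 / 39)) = 13 / 404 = 0.03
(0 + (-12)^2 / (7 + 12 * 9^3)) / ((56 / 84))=216 / 8755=0.02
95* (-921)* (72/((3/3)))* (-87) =548068680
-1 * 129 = -129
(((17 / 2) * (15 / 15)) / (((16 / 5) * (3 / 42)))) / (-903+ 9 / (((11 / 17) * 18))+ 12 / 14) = -45815 / 1110488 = -0.04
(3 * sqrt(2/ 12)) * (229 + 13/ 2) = 471 * sqrt(6)/ 4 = 288.43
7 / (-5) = -1.40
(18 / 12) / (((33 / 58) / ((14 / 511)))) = 58 / 803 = 0.07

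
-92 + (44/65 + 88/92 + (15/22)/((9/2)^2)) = -40109156/444015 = -90.33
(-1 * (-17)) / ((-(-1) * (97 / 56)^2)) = 53312 / 9409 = 5.67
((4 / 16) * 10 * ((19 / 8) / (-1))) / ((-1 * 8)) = 95 / 128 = 0.74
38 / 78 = 19 / 39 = 0.49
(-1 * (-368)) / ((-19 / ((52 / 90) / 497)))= -9568 / 424935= -0.02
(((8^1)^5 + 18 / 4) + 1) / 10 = 65547 / 20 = 3277.35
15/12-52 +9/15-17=-67.15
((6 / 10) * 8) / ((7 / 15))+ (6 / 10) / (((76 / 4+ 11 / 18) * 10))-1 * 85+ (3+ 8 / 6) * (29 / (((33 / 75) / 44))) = 2315071642 / 185325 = 12491.96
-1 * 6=-6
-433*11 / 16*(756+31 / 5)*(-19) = 344884067 / 80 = 4311050.84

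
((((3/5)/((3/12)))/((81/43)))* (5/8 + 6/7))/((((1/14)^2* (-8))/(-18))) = 832.77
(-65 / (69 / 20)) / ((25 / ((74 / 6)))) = -1924 / 207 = -9.29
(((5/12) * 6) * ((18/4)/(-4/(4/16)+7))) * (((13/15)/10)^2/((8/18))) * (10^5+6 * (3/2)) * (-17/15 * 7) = 2011280999/120000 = 16760.67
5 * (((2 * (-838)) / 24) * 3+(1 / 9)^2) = -169685 / 162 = -1047.44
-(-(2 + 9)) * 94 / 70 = 517 / 35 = 14.77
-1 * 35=-35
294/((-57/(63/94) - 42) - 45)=-6174/3613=-1.71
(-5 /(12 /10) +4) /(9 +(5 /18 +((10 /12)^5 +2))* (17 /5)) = -6480 /704149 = -0.01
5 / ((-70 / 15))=-15 / 14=-1.07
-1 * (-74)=74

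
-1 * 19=-19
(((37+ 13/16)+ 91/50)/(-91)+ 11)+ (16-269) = -8824653/36400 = -242.44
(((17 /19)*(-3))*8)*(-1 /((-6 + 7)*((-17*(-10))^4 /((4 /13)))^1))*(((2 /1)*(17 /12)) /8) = 1 /356915000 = 0.00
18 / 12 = 1.50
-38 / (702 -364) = -19 / 169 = -0.11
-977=-977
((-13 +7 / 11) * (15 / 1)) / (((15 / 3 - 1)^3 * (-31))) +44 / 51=133037 / 139128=0.96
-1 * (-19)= 19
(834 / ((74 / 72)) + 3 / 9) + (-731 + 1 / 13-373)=-421544 / 1443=-292.13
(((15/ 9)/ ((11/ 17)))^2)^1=7225/ 1089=6.63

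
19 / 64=0.30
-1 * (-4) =4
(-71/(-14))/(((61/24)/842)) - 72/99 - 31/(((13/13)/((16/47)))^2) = 17386892480/10375673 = 1675.74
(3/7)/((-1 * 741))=-1/1729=-0.00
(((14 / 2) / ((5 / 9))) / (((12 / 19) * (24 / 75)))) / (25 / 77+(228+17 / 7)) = 153615 / 568576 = 0.27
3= 3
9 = 9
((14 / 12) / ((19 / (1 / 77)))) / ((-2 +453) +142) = 1 / 743622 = 0.00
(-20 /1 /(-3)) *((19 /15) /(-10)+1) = 262 /45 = 5.82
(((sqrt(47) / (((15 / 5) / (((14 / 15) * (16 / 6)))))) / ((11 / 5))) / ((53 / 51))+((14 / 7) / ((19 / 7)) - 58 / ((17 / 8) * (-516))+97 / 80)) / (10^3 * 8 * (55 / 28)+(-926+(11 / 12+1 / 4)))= 46719253 / 345089982920+26656 * sqrt(47) / 1086403593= 0.00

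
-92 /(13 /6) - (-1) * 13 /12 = -6455 /156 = -41.38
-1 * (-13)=13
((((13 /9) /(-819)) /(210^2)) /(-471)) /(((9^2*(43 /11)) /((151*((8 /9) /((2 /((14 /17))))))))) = 3322 /224145192982725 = 0.00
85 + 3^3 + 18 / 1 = 130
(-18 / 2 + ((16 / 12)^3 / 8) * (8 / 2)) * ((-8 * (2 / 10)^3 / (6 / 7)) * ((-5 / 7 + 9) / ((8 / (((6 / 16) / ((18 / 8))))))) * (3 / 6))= 6119 / 121500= 0.05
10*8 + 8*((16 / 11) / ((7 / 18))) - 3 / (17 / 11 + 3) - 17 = 355209 / 3850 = 92.26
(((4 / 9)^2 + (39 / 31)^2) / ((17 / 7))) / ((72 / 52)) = 12610507 / 23819346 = 0.53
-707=-707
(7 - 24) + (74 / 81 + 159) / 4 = 7445 / 324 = 22.98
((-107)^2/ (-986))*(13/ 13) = -11449/ 986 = -11.61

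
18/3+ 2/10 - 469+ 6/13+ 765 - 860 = -36227/65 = -557.34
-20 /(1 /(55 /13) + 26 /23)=-25300 /1729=-14.63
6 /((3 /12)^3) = 384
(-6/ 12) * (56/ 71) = -28/ 71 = -0.39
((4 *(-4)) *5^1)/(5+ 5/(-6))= -96/5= -19.20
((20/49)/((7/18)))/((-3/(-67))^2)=179560/343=523.50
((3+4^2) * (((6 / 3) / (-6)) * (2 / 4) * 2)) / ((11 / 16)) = -304 / 33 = -9.21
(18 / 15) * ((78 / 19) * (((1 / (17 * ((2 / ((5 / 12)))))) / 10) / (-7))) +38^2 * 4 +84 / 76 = 261240661 / 45220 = 5777.10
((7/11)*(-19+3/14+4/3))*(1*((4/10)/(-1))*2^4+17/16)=312991/5280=59.28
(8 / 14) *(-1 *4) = -2.29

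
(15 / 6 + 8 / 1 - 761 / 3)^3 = -3105745579 / 216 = -14378451.75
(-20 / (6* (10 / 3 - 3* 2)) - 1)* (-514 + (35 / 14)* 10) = -489 / 4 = -122.25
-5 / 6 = -0.83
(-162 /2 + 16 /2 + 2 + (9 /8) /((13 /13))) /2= -559 /16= -34.94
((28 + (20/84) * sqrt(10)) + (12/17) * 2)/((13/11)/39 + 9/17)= 935 * sqrt(10)/2198 + 8250/157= 53.89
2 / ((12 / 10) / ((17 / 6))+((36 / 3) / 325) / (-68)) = 11050 / 2337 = 4.73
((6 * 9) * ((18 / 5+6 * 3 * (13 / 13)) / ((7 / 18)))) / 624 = 2187 / 455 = 4.81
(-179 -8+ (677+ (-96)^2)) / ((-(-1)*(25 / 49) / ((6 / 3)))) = 951188 / 25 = 38047.52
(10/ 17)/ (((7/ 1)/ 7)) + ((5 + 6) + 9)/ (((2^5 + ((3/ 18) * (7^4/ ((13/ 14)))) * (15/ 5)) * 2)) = 174440/ 292791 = 0.60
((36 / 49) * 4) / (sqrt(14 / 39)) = 72 * sqrt(546) / 343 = 4.90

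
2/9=0.22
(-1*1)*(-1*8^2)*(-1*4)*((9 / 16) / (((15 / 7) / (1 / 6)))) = -56 / 5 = -11.20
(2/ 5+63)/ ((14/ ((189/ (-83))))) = -8559/ 830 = -10.31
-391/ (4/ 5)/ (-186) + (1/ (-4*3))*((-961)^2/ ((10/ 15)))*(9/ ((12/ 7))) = -1803628693/ 2976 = -606058.03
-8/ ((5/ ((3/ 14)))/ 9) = -108/ 35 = -3.09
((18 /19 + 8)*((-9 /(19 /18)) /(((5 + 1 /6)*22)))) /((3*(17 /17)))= -27540 /123101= -0.22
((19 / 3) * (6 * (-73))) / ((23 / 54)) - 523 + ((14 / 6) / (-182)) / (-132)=-7035.87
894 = 894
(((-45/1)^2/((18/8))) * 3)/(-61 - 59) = -45/2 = -22.50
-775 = -775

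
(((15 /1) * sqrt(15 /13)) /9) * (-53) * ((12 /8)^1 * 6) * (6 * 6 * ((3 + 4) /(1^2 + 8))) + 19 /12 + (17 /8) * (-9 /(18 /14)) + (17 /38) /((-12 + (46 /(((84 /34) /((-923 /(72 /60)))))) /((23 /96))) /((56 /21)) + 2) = -22260 * sqrt(195) /13 - 1902278011 /143117880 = -23924.37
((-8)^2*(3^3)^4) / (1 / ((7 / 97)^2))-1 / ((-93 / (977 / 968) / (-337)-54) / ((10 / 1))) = 14740601785135141 / 83219885799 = 177128.36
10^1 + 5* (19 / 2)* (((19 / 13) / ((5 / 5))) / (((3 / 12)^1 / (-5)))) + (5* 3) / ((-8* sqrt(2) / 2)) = -17920 / 13-15* sqrt(2) / 8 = -1381.11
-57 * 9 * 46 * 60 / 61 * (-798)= 18522495.74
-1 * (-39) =39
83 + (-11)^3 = -1248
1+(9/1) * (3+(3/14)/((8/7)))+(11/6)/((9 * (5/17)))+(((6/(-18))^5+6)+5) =804349/19440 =41.38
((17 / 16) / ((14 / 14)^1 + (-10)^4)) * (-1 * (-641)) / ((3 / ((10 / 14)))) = 54485 / 3360336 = 0.02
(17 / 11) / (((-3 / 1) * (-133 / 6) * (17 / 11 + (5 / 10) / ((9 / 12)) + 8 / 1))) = 102 / 44821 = 0.00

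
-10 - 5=-15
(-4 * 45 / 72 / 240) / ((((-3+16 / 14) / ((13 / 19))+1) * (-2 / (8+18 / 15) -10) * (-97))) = 161 / 26259840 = 0.00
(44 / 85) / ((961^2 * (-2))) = -22 / 78499285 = -0.00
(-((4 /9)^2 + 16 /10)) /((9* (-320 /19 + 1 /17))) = 18088 /1519965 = 0.01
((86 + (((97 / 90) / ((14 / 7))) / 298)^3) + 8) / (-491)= -14507552844048673 / 75778813255104000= -0.19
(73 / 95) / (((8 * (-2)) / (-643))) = 46939 / 1520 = 30.88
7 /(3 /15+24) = 35 /121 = 0.29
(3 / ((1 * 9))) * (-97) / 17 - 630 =-32227 / 51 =-631.90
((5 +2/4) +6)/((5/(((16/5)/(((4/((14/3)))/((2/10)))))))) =1.72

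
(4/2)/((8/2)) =1/2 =0.50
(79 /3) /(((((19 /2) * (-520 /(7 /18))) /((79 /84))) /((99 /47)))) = -68651 /16716960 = -0.00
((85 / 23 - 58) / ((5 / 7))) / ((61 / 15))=-26229 / 1403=-18.69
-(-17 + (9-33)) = 41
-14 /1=-14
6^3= 216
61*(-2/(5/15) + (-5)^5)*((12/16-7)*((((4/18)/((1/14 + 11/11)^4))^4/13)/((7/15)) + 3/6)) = 7135278597361181349906413101/11951770749521484375000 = 597005.98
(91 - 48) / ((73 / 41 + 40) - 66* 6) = -1763 / 14523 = -0.12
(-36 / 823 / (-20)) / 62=9 / 255130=0.00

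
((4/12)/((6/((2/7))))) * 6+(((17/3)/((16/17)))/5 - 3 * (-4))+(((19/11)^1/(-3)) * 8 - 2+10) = 102831/6160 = 16.69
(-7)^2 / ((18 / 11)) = 539 / 18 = 29.94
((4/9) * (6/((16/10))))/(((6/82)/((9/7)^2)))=1845/49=37.65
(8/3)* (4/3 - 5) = -88/9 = -9.78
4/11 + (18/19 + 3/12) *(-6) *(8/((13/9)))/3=-2696/209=-12.90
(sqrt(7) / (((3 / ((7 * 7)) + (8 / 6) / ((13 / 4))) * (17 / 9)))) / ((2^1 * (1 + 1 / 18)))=154791 * sqrt(7) / 291023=1.41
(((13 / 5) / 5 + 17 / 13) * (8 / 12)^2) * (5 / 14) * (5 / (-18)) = -22 / 273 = -0.08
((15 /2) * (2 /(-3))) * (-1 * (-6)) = -30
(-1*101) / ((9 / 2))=-202 / 9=-22.44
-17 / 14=-1.21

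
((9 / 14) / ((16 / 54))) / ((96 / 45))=3645 / 3584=1.02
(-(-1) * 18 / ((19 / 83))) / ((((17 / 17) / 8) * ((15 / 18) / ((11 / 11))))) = 71712 / 95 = 754.86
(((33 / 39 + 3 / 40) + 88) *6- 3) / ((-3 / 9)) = -413811 / 260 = -1591.58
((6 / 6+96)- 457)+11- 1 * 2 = -351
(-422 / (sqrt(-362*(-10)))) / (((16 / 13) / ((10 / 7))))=-2743*sqrt(905) / 10136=-8.14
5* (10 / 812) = 25 / 406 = 0.06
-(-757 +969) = -212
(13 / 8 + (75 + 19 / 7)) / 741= 1481 / 13832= 0.11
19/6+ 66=415/6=69.17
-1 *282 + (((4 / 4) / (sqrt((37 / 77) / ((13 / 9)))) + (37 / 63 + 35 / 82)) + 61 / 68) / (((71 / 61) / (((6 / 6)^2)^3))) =-3496267139 / 12470724 + 61 *sqrt(37037) / 7881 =-278.87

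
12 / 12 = 1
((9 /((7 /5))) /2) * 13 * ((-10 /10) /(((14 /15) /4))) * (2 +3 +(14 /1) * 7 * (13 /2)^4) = -12280866975 /392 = -31328742.28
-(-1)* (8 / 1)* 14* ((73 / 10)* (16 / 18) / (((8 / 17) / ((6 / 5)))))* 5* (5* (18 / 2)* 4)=1667904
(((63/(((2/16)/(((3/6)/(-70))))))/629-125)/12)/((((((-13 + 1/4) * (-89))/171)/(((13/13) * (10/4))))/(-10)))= 37348585/951677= 39.25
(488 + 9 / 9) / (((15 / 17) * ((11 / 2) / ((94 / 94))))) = 100.76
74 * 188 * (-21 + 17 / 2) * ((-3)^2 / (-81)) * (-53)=-9216700 / 9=-1024077.78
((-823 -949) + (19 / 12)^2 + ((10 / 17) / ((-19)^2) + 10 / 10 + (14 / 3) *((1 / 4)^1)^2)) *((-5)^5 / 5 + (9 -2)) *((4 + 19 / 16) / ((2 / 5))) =66793663443565 / 4713216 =14171568.51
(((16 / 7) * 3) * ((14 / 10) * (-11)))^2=278784 / 25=11151.36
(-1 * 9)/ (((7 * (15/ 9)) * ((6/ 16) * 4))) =-18/ 35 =-0.51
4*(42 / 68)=42 / 17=2.47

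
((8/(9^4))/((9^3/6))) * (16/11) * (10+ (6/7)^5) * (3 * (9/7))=4092416/6947055801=0.00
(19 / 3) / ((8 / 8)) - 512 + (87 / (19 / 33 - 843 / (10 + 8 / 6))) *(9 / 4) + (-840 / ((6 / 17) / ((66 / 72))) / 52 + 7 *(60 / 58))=-203440091197 / 374636964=-543.03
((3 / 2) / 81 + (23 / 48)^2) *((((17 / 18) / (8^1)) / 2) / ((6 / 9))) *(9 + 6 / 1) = 145775 / 442368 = 0.33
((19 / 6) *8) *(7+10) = 1292 / 3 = 430.67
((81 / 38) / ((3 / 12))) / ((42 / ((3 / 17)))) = 0.04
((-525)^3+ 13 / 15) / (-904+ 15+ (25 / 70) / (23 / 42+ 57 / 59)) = 162813.88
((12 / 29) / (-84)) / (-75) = 1 / 15225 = 0.00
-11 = -11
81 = 81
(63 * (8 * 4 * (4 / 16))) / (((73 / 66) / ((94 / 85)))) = 3126816 / 6205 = 503.92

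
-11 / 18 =-0.61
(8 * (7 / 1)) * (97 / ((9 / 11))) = 6639.11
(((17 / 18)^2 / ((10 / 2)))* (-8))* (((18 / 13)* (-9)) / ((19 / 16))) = 14.98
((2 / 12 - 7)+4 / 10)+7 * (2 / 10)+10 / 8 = -227 / 60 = -3.78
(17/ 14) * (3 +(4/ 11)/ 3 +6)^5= 76662.62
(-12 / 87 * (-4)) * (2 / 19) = 32 / 551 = 0.06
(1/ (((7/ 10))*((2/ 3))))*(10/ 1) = 150/ 7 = 21.43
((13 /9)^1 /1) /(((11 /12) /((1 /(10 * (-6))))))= -13 /495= -0.03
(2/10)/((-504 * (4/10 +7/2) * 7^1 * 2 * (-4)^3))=1/8805888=0.00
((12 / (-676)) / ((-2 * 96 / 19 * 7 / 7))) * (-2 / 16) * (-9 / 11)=171 / 951808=0.00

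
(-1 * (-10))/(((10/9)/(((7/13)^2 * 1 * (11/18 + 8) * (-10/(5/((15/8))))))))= -113925/1352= -84.26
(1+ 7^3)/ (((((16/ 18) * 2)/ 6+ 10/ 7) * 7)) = 4644/ 163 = 28.49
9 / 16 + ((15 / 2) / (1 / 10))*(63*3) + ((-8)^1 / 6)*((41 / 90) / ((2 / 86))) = 30562799 / 2160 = 14149.44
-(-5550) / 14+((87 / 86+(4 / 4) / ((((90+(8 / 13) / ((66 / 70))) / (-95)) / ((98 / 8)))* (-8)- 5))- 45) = 370651978533 / 1052355598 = 352.21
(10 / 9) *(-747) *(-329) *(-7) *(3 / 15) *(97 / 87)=-37082906 / 87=-426240.30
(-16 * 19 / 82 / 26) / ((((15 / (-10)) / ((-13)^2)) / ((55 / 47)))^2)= -2020361200 / 815121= -2478.60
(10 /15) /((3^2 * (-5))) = -0.01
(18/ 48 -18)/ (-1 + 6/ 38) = 2679/ 128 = 20.93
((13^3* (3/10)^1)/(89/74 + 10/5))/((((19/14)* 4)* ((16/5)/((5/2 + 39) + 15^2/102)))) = 422784089/816544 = 517.77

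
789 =789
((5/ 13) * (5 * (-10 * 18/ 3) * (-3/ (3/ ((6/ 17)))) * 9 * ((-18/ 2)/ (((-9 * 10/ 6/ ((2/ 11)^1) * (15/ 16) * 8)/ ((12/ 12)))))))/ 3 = 4320/ 2431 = 1.78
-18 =-18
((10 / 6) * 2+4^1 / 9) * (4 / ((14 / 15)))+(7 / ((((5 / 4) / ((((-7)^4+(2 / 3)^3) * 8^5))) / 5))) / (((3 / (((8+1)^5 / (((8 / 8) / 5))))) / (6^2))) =163921835969741140 / 21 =7805801712844816.19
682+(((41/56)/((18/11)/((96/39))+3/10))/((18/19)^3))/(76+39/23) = 21120757590427/30968331156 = 682.01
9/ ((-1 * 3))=-3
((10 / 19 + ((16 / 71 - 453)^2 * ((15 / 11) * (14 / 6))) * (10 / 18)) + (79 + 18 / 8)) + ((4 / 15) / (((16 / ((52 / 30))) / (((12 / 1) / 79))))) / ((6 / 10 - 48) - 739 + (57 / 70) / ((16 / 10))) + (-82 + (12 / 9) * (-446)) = 19714289086620826009 / 54491352996420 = 361787.48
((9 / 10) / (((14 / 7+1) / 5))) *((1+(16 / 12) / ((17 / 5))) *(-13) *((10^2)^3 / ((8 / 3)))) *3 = -519187500 / 17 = -30540441.18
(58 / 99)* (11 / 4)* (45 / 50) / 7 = 29 / 140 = 0.21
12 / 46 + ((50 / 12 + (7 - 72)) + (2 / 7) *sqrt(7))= -8359 / 138 + 2 *sqrt(7) / 7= -59.82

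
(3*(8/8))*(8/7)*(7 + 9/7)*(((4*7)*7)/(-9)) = -1856/3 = -618.67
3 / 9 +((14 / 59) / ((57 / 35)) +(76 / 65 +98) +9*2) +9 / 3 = 8791036 / 72865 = 120.65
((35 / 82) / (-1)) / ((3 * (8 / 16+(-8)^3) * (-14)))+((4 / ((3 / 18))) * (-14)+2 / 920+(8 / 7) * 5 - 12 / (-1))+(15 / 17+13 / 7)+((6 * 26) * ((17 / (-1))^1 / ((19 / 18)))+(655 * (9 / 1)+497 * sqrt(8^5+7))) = 401381964890959 / 130869709740+2485 * sqrt(1311) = 93043.25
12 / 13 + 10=142 / 13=10.92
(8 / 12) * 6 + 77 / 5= 97 / 5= 19.40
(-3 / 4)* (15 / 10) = -9 / 8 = -1.12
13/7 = 1.86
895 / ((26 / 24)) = 10740 / 13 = 826.15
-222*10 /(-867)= 740 /289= 2.56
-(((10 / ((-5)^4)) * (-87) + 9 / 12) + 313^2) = -48984179 / 500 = -97968.36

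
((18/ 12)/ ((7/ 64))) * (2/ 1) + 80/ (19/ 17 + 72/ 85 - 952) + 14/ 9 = 147026578/ 5087439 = 28.90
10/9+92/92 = 19/9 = 2.11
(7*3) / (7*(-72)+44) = -0.05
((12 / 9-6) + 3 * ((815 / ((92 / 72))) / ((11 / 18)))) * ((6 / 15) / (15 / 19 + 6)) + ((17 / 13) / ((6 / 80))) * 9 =50487284 / 148005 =341.12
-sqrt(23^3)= -23*sqrt(23)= -110.30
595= 595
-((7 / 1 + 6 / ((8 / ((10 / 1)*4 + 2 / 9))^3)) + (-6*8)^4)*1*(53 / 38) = -2188064030417 / 295488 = -7404916.72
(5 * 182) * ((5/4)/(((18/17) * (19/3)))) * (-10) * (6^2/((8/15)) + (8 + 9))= -32680375/228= -143334.98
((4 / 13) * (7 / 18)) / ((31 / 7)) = 98 / 3627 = 0.03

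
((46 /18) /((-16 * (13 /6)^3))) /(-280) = 69 /1230320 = 0.00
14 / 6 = 7 / 3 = 2.33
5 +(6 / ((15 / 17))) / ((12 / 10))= 32 / 3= 10.67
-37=-37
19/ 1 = 19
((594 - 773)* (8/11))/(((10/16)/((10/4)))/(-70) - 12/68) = 6816320/9427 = 723.06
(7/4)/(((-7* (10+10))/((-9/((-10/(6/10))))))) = -27/4000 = -0.01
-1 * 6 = -6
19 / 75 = 0.25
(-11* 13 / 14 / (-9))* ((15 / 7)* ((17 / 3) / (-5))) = -2431 / 882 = -2.76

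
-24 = -24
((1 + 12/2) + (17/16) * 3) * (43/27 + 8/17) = 154361/7344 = 21.02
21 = 21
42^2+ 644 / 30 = 26782 / 15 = 1785.47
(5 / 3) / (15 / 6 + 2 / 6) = 10 / 17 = 0.59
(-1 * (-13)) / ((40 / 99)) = 1287 / 40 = 32.18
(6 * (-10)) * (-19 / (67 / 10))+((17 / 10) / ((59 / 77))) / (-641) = 170.15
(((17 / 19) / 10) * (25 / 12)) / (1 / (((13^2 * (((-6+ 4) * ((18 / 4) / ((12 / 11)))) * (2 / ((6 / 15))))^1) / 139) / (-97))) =790075 / 8197664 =0.10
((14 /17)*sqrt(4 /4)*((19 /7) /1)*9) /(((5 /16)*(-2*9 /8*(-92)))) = 608 /1955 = 0.31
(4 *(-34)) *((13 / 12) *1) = -442 / 3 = -147.33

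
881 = 881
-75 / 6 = -25 / 2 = -12.50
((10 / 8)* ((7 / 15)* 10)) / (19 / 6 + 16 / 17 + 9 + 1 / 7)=4165 / 9461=0.44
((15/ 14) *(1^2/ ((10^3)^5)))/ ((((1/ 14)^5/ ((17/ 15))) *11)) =40817/ 687500000000000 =0.00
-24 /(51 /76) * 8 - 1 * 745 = -17529 /17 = -1031.12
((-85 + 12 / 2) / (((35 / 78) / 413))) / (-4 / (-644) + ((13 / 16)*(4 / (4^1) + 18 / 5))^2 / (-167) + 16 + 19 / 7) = -12511979450880 / 3206969639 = -3901.50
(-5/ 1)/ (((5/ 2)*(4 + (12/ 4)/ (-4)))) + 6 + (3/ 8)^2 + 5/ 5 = 5429/ 832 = 6.53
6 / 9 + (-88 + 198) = 332 / 3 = 110.67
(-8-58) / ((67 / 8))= -528 / 67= -7.88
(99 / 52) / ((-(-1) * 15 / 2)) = 33 / 130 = 0.25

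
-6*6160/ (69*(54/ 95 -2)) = 146300/ 391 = 374.17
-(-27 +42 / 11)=255 / 11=23.18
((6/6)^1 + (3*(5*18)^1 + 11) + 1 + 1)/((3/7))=1988/3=662.67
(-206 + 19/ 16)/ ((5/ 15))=-9831/ 16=-614.44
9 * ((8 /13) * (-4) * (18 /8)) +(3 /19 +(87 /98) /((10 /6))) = -5949303 /121030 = -49.16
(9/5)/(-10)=-9/50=-0.18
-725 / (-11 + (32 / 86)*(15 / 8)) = 31175 / 443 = 70.37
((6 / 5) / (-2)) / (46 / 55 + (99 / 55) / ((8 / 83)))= -264 / 8585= -0.03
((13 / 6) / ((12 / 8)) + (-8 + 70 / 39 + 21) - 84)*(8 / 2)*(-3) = 31712 / 39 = 813.13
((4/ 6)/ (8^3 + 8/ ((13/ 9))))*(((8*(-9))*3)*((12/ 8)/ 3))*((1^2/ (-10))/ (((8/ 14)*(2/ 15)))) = 2457/ 13456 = 0.18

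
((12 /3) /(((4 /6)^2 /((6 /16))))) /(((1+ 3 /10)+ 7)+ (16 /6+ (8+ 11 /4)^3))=3240 /1203133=0.00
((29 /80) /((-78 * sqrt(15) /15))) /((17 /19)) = -551 * sqrt(15) /106080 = -0.02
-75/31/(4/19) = -11.49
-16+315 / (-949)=-16.33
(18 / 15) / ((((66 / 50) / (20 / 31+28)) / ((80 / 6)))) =118400 / 341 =347.21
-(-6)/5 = 6/5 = 1.20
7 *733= 5131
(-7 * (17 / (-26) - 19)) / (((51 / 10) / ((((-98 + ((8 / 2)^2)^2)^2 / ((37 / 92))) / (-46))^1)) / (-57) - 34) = -16966283320 / 4192945263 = -4.05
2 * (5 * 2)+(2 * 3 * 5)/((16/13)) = 355/8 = 44.38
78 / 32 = 39 / 16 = 2.44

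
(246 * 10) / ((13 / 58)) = 142680 / 13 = 10975.38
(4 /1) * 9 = 36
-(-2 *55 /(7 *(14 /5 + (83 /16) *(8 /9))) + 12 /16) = 25593 /18676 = 1.37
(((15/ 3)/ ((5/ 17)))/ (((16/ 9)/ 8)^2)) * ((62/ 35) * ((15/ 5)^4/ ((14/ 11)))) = 38034117/ 980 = 38810.32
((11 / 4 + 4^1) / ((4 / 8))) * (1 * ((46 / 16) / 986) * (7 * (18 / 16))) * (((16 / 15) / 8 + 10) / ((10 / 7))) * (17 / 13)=1734453 / 603200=2.88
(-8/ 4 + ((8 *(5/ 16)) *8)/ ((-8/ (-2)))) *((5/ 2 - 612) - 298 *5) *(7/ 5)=-88179/ 10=-8817.90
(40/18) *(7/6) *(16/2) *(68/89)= 38080/2403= 15.85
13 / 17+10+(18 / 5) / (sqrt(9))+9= 1782 / 85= 20.96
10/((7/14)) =20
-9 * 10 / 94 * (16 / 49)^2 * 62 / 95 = -142848 / 2144093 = -0.07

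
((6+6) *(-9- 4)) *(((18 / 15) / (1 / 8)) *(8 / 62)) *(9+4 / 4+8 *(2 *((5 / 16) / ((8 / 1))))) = -63648 / 31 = -2053.16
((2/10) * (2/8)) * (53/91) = 53/1820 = 0.03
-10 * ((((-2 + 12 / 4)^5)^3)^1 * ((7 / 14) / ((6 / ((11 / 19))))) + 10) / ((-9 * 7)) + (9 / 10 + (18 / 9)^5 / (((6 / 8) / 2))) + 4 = 1648777 / 17955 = 91.83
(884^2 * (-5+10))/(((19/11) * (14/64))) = 1375362560/133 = 10341071.88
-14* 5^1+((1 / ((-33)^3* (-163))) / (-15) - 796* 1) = -76091925691 / 87865965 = -866.00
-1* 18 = -18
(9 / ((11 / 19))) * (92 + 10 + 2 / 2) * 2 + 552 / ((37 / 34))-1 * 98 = 1469924 / 407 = 3611.61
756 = 756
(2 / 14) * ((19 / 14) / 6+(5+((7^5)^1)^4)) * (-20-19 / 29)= -4014827671030645705277 / 17052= -235446145380638382.90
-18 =-18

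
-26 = -26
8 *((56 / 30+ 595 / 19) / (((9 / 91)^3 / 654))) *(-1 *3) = -12428652531568 / 23085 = -538386507.76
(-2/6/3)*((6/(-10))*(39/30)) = 13/150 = 0.09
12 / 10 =6 / 5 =1.20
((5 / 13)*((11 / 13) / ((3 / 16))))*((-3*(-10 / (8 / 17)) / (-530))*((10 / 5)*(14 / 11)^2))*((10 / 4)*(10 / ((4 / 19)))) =-7913500 / 98527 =-80.32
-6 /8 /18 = -1 /24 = -0.04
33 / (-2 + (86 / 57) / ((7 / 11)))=13167 / 148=88.97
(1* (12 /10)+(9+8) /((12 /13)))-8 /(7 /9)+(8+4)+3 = 10219 /420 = 24.33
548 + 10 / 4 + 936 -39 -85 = 2725 / 2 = 1362.50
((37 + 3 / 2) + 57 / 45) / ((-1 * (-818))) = 1193 / 24540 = 0.05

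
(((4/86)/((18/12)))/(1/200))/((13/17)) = 13600/1677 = 8.11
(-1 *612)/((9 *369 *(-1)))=68/369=0.18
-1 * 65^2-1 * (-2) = -4223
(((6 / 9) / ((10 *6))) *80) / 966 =4 / 4347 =0.00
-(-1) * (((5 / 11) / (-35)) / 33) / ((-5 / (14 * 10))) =4 / 363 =0.01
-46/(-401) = 46/401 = 0.11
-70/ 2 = -35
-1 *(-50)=50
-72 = -72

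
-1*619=-619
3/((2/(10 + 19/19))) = 33/2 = 16.50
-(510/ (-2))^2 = -65025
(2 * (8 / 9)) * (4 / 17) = 64 / 153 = 0.42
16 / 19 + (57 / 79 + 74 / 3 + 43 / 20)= 2555929 / 90060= 28.38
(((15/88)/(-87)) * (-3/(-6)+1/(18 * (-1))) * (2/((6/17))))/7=-85/120582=-0.00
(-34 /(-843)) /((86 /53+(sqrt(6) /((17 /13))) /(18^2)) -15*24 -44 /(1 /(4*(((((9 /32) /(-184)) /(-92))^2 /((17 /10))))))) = -606344090832378572501271629463552 /5387761605271040628561804057797404619 -3993263845256203501540737024*sqrt(6) /5387761605271040628561804057797404619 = -0.00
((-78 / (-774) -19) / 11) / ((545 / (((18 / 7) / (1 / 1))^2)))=-263304 / 12631465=-0.02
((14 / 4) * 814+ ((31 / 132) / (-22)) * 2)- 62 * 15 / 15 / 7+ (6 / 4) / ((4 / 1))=57741613 / 20328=2840.50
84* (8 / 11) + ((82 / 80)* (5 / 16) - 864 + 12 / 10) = -5641777 / 7040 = -801.39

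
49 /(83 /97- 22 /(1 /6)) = -4753 /12721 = -0.37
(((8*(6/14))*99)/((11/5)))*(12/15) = 864/7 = 123.43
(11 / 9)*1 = 11 / 9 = 1.22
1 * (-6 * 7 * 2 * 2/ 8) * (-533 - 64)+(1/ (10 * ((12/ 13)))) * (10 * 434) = 78043/ 6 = 13007.17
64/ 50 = 32/ 25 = 1.28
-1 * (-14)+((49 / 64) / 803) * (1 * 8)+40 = 54.01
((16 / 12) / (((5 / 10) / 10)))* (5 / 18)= 200 / 27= 7.41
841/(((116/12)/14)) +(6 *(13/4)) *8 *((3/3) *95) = 16038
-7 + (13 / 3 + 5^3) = 367 / 3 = 122.33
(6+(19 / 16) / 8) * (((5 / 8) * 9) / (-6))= -11805 / 2048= -5.76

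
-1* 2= -2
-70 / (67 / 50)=-3500 / 67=-52.24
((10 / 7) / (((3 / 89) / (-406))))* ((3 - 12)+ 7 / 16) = 1767985 / 12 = 147332.08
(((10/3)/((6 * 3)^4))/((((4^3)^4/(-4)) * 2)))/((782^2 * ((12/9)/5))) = -25/1077019142818627584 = -0.00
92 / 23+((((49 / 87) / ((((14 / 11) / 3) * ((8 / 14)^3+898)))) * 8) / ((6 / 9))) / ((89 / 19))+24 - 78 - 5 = -55.00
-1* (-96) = 96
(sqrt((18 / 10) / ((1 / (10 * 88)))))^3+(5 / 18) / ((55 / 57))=19 / 66+19008 * sqrt(11)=63042.69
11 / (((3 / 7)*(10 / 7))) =539 / 30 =17.97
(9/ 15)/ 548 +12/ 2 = 6.00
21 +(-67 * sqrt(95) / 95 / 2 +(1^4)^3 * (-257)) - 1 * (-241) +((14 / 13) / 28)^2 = 3381 / 676 - 67 * sqrt(95) / 190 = 1.56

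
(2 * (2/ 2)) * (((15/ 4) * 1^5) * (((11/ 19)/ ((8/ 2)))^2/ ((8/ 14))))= 0.27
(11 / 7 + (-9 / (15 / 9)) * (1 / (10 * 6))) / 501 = 1037 / 350700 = 0.00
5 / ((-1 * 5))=-1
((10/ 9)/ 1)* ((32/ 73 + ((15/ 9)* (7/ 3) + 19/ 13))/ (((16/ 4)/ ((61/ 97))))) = 7539905/ 7456293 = 1.01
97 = 97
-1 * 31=-31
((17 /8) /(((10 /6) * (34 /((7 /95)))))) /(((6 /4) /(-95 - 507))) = -2107 /1900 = -1.11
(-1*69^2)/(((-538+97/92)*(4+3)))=438012/345793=1.27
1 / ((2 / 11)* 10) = 11 / 20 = 0.55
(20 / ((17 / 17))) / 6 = 10 / 3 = 3.33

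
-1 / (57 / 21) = -0.37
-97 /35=-2.77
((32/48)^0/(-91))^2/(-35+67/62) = -62/17414943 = -0.00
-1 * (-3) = 3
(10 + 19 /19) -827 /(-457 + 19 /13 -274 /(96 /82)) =2624663 /215149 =12.20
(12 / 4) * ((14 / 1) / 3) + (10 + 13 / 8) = 205 / 8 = 25.62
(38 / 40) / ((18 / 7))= 133 / 360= 0.37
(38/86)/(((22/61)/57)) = 66063/946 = 69.83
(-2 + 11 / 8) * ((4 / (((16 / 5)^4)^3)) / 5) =-244140625 / 562949953421312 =-0.00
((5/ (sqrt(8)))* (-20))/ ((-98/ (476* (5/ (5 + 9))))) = 2125* sqrt(2)/ 49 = 61.33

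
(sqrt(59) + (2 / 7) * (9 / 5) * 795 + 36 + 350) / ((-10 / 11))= -30602 / 35 - 11 * sqrt(59) / 10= -882.79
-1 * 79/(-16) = 79/16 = 4.94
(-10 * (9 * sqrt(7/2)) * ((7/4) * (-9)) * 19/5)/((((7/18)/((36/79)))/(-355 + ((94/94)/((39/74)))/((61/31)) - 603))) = -189214743528 * sqrt(14)/62647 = -11301047.82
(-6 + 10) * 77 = 308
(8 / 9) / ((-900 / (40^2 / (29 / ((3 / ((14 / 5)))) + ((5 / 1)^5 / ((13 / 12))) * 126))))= -4160 / 956883753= -0.00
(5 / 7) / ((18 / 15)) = 25 / 42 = 0.60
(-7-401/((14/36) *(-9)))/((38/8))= 3012/133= 22.65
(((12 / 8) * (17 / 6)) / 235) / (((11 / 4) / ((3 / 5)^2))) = 0.00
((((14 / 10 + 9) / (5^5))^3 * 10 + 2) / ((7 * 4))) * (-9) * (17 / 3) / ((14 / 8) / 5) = -77819838560766 / 7476806640625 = -10.41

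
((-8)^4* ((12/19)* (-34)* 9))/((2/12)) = -90243072/19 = -4749635.37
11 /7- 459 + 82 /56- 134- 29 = -17331 /28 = -618.96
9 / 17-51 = -858 / 17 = -50.47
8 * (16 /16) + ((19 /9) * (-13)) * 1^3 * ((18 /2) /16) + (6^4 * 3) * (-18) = -1119863 /16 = -69991.44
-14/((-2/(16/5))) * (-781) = -87472/5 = -17494.40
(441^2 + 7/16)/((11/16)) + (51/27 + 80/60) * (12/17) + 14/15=793493263/2805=282885.30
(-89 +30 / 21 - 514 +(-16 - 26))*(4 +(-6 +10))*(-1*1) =36040 / 7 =5148.57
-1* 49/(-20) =49/20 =2.45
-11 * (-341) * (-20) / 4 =-18755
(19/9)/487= 19/4383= 0.00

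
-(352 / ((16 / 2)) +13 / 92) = -4061 / 92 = -44.14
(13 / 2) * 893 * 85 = 986765 / 2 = 493382.50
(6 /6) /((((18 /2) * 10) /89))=89 /90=0.99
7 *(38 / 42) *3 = 19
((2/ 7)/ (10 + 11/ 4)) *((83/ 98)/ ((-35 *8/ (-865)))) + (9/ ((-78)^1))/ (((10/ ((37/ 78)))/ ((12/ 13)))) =0.05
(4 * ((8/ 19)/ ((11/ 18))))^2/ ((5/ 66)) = 1990656/ 19855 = 100.26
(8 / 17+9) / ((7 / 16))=368 / 17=21.65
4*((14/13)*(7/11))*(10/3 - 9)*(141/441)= -6392/1287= -4.97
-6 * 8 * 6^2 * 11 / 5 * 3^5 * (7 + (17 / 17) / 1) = -36951552 / 5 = -7390310.40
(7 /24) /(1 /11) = 77 /24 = 3.21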